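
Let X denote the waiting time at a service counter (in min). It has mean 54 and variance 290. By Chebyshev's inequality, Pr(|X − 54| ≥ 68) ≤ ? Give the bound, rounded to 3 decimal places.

Chebyshev: Pr(|X − μ| ≥ t) ≤ Var(X)/t².
Bound = 290 / 4624 = 0.0627.

0.063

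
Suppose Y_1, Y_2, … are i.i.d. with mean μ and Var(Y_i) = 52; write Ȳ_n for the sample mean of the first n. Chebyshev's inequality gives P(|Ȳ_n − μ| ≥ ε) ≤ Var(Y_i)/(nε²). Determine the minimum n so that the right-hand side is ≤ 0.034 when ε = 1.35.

Require 52/(n·1.35²) ≤ 0.034, i.e. n ≥ 52/(0.034·1.35²) = 839.183.
The smallest integer n is 840.

840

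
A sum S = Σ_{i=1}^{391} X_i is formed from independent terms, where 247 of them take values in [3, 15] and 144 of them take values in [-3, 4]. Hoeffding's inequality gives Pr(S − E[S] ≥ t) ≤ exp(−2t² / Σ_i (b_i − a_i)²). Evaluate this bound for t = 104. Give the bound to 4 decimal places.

0.6020

Σ(b_i − a_i)² = 247·12² + 144·7² = 42624.
Exponent = 2·104² / 42624 = 0.50751.
Bound = exp(−0.50751) = 0.60199.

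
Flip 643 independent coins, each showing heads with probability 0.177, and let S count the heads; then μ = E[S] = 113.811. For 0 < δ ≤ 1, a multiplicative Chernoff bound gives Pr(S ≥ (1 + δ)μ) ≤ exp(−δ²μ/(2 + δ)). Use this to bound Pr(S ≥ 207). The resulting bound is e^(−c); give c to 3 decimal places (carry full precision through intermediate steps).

27.069

Write 207 = (1 + δ)μ, so δ = 207/113.811 − 1 = 0.8188049…
Then the exponent is δ²μ/(2 + δ) = (207 − μ)² / (μ·(2 + δ)) = 27.069489.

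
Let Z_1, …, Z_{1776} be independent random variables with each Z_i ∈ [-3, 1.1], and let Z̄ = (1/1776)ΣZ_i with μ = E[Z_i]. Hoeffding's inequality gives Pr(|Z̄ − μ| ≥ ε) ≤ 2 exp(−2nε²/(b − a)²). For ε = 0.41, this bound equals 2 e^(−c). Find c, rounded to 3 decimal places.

c = 2nε²/(b − a)² = 2·1776·0.41² / 4.1² = 35.5200.

35.520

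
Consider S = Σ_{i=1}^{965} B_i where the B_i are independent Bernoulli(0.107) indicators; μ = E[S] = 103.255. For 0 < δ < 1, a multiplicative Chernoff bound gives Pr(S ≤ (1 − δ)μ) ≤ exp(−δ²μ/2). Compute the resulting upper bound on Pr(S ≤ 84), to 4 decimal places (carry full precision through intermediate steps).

0.1661

Write 84 = (1 − δ)μ, so δ = 1 − 84/103.255 = 0.1864801…
Then the exponent is δ²μ/2 = (μ − 84)²/(2μ) = 1.795337.
Bound = exp(−1.795337) = 0.16607.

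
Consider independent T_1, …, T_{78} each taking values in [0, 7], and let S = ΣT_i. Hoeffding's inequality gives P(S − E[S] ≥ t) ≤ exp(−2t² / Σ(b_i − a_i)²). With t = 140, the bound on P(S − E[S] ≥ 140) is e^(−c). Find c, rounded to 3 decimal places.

10.256

Σ(b_i − a_i)² = 78·(7)² = 3822.
c = 2t²/3822 = 2·140²/3822 = 10.2564.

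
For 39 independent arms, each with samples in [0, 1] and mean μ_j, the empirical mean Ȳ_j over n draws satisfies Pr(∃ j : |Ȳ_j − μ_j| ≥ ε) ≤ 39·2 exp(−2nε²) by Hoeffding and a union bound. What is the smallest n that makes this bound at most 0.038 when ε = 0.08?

596

Need 2·39·exp(−2nε²) ≤ 0.038, i.e. exp(−2nε²) ≤ 0.038/78.
So 2nε² ≥ ln(78/0.038) = 7.626878.
Hence n ≥ 7.626878/(2·0.08²) = 595.850.
The smallest integer n is 596.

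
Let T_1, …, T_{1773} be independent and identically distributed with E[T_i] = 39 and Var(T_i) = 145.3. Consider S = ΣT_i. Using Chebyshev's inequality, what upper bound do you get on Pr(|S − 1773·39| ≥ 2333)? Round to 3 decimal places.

Var(S) = n·Var(T_i) = 1773·145.3 = 257616.9.
Chebyshev: Pr(|S − 1773·39| ≥ 2333) ≤ Var(S)/2333² = 257616.9/5442889 = 0.0473.

0.047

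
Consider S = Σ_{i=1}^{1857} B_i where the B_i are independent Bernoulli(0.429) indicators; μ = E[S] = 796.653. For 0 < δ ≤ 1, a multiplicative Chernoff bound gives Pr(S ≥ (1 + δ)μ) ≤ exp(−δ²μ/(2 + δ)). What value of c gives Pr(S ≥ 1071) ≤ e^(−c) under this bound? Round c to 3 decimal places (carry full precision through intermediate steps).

Write 1071 = (1 + δ)μ, so δ = 1071/796.653 − 1 = 0.3443745…
Then the exponent is δ²μ/(2 + δ) = (1071 − μ)² / (μ·(2 + δ)) = 40.299925.

40.300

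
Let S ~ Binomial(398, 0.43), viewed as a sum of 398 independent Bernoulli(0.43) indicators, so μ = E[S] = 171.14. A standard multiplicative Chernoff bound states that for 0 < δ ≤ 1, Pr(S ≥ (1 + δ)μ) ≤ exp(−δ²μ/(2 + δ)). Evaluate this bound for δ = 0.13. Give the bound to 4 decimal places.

0.2572

Exponent = δ²μ/(2 + δ) = 0.13²·171.14/2.13 = 1.3579.
Bound = exp(−1.3579) = 0.25721.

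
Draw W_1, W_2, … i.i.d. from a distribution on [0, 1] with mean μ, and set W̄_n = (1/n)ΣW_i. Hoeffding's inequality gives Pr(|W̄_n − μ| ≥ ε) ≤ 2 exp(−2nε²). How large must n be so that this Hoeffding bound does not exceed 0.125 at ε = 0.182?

42

Require 2·exp(−2nε²) ≤ 0.125, i.e. 2nε² ≥ ln(2/0.125) = 2.772589.
So n ≥ 2.772589 / (2·0.182²) = 41.852.
The smallest integer n is 42.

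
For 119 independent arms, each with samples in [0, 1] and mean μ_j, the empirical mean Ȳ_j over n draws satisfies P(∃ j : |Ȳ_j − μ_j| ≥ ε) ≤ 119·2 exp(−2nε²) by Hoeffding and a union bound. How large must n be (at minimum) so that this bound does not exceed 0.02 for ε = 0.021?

Need 2·119·exp(−2nε²) ≤ 0.02, i.e. exp(−2nε²) ≤ 0.02/238.
So 2nε² ≥ ln(238/0.02) = 9.384294.
Hence n ≥ 9.384294/(2·0.021²) = 10639.789.
The smallest integer n is 10640.

10640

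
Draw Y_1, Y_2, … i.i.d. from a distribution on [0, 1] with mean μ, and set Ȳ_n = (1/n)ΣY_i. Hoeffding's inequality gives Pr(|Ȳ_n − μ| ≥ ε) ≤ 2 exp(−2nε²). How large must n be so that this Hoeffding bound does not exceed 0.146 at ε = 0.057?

Require 2·exp(−2nε²) ≤ 0.146, i.e. 2nε² ≥ ln(2/0.146) = 2.617296.
So n ≥ 2.617296 / (2·0.057²) = 402.785.
The smallest integer n is 403.

403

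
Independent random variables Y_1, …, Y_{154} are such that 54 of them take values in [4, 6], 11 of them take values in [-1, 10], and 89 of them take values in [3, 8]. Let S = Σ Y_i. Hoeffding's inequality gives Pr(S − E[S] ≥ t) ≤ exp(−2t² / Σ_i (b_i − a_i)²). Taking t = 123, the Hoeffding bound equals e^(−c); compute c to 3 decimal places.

8.022

Σ(b_i − a_i)² = 54·2² + 11·11² + 89·5² = 3772.
c = 2t² / 3772 = 2·123² / 3772 = 8.0217.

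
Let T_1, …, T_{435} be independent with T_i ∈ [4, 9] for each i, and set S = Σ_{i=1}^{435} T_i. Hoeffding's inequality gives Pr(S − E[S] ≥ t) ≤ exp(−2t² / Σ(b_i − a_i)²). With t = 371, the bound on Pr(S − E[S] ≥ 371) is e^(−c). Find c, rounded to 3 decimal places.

25.313

Σ(b_i − a_i)² = 435·(5)² = 10875.
c = 2t²/10875 = 2·371²/10875 = 25.3133.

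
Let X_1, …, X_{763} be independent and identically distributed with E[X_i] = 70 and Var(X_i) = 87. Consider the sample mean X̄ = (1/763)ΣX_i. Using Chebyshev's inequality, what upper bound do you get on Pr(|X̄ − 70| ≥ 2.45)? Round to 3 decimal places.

Var(X̄) = Var(X_i)/n = 87/763 = 0.11402.
Chebyshev: Pr(|X̄ − 70| ≥ 2.45) ≤ Var(X̄)/(2.45)² = 87/(763·2.45²) = 0.0190.

0.019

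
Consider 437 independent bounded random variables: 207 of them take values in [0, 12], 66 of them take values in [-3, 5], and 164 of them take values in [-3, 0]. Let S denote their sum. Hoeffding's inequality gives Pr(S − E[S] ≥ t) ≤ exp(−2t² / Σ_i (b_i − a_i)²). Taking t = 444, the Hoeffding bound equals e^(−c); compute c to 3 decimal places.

11.104

Σ(b_i − a_i)² = 207·12² + 66·8² + 164·3² = 35508.
c = 2t² / 35508 = 2·444² / 35508 = 11.1038.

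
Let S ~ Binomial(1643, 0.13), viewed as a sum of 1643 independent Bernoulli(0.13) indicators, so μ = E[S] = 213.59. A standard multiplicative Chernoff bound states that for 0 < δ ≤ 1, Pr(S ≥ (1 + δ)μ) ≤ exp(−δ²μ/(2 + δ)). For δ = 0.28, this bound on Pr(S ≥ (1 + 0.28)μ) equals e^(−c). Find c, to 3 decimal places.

c = δ²μ/(2 + δ) = 0.28²·213.59/(2 + 0.28) = 7.3445.

7.344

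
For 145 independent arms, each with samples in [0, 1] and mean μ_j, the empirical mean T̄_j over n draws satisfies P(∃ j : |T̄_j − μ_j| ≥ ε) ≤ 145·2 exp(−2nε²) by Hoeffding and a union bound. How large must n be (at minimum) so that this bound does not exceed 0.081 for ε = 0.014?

20876

Need 2·145·exp(−2nε²) ≤ 0.081, i.e. exp(−2nε²) ≤ 0.081/290.
So 2nε² ≥ ln(290/0.081) = 8.183187.
Hence n ≥ 8.183187/(2·0.014²) = 20875.477.
The smallest integer n is 20876.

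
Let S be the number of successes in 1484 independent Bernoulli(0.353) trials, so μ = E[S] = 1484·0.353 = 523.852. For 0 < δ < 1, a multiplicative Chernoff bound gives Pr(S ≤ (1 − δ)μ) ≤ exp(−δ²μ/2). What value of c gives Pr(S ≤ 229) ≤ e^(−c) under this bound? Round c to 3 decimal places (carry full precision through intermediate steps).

Write 229 = (1 − δ)μ, so δ = 1 − 229/523.852 = 0.5628536…
Then the exponent is δ²μ/2 = (μ − 229)²/(2μ) = 82.979259.

82.979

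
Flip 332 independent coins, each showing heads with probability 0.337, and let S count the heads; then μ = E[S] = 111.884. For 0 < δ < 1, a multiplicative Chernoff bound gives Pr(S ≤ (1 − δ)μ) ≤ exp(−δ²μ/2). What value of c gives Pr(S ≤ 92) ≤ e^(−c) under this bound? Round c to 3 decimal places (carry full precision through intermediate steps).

1.767

Write 92 = (1 − δ)μ, so δ = 1 − 92/111.884 = 0.1777198…
Then the exponent is δ²μ/2 = (μ − 92)²/(2μ) = 1.766890.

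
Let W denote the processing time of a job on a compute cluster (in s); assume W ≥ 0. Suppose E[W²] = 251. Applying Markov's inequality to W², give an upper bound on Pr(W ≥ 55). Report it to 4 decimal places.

Since W ≥ 0, the event {W ≥ 55} is the same as {W² ≥ 3025}.
Markov's inequality applied to W² gives Pr(W² ≥ 3025) ≤ E[W²]/3025 = 251/3025 = 0.0830.

0.0830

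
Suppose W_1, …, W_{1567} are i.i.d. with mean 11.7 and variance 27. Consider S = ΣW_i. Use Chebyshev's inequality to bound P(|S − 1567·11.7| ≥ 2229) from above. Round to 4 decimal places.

Var(S) = n·Var(W_i) = 1567·27 = 42309.
Chebyshev: P(|S − 1567·11.7| ≥ 2229) ≤ Var(S)/2229² = 42309/4968441 = 0.0085.

0.0085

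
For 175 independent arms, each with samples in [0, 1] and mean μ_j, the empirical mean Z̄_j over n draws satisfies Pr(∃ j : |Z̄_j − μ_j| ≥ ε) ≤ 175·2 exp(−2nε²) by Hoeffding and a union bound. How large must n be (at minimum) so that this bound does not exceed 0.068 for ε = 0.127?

Need 2·175·exp(−2nε²) ≤ 0.068, i.e. exp(−2nε²) ≤ 0.068/350.
So 2nε² ≥ ln(350/0.068) = 8.546181.
Hence n ≥ 8.546181/(2·0.127²) = 264.932.
The smallest integer n is 265.

265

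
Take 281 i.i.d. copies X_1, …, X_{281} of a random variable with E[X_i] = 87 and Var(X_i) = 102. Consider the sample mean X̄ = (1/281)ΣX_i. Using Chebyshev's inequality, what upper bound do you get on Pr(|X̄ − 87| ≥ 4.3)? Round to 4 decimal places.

Var(X̄) = Var(X_i)/n = 102/281 = 0.36299.
Chebyshev: Pr(|X̄ − 87| ≥ 4.3) ≤ Var(X̄)/(4.3)² = 102/(281·4.3²) = 0.0196.

0.0196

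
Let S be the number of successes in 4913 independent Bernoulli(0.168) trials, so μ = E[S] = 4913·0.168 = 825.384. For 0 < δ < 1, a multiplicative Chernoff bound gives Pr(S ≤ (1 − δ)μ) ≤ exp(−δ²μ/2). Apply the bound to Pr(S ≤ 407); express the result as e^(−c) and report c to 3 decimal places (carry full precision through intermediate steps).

106.039

Write 407 = (1 − δ)μ, so δ = 1 − 407/825.384 = 0.5068962…
Then the exponent is δ²μ/2 = (μ − 407)²/(2μ) = 106.038627.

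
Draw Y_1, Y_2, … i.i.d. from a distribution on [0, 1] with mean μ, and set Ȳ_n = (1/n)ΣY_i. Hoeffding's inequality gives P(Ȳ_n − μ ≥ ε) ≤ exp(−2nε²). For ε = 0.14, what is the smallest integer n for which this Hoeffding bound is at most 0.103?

Require exp(−2nε²) ≤ 0.103, i.e. 2nε² ≥ ln(1/0.103) = 2.273026.
So n ≥ 2.273026 / (2·0.14²) = 57.985.
The smallest integer n is 58.

58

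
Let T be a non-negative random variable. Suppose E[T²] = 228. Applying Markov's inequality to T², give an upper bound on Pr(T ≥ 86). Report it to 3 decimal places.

0.031

Since T ≥ 0, the event {T ≥ 86} is the same as {T² ≥ 7396}.
Markov's inequality applied to T² gives Pr(T² ≥ 7396) ≤ E[T²]/7396 = 228/7396 = 0.0308.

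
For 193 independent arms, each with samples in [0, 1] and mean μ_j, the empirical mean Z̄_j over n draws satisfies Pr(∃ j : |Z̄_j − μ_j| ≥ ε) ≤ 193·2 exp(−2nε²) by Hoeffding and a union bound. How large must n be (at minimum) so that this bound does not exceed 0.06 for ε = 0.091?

Need 2·193·exp(−2nε²) ≤ 0.06, i.e. exp(−2nε²) ≤ 0.06/386.
So 2nε² ≥ ln(386/0.06) = 8.769248.
Hence n ≥ 8.769248/(2·0.091²) = 529.480.
The smallest integer n is 530.

530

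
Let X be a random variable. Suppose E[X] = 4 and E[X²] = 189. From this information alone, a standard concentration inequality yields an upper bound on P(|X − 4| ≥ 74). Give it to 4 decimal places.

The first two moments determine the variance, so Chebyshev's inequality is the sharpest standard bound available.
Var(X) = E[X²] − (E[X])² = 189 − 16 = 173.
Chebyshev's inequality: P(|X − μ| ≥ t) ≤ Var(X)/t² = 173/5476 = 0.0316.

0.0316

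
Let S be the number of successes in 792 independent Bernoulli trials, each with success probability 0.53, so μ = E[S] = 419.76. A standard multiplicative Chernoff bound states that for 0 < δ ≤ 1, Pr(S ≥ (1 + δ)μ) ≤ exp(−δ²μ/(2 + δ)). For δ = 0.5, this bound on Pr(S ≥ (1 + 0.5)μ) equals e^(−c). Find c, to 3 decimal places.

c = δ²μ/(2 + δ) = 0.5²·419.76/(2 + 0.5) = 41.9760.

41.976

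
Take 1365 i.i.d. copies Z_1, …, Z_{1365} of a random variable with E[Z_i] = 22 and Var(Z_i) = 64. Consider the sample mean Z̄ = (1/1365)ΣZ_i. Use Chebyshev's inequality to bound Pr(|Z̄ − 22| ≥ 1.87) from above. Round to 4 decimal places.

0.0134

Var(Z̄) = Var(Z_i)/n = 64/1365 = 0.046886.
Chebyshev: Pr(|Z̄ − 22| ≥ 1.87) ≤ Var(Z̄)/(1.87)² = 64/(1365·1.87²) = 0.0134.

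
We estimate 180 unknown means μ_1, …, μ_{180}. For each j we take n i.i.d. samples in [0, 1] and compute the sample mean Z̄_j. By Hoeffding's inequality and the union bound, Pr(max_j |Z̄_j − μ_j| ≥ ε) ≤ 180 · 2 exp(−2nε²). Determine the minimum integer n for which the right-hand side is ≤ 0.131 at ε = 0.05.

Need 2·180·exp(−2nε²) ≤ 0.131, i.e. exp(−2nε²) ≤ 0.131/360.
So 2nε² ≥ ln(360/0.131) = 7.918662.
Hence n ≥ 7.918662/(2·0.05²) = 1583.732.
The smallest integer n is 1584.

1584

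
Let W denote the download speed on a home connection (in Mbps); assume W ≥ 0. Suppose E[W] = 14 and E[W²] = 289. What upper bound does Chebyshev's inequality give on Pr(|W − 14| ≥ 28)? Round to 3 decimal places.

Var(W) = E[W²] − (E[W])² = 289 − 196 = 93.
Chebyshev's inequality: Pr(|W − μ| ≥ t) ≤ Var(W)/t² = 93/784 = 0.1186.

0.119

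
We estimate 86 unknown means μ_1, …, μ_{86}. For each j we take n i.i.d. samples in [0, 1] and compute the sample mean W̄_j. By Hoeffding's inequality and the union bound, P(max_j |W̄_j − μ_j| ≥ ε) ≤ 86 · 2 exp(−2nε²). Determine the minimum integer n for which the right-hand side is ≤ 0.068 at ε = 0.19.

Need 2·86·exp(−2nε²) ≤ 0.068, i.e. exp(−2nε²) ≤ 0.068/172.
So 2nε² ≥ ln(172/0.068) = 7.835742.
Hence n ≥ 7.835742/(2·0.19²) = 108.528.
The smallest integer n is 109.

109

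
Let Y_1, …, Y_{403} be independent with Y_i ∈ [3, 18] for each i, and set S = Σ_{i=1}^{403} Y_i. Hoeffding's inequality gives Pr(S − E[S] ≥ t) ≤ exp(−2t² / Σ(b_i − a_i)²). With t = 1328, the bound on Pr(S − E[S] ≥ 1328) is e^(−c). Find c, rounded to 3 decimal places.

38.899

Σ(b_i − a_i)² = 403·(15)² = 90675.
c = 2t²/90675 = 2·1328²/90675 = 38.8990.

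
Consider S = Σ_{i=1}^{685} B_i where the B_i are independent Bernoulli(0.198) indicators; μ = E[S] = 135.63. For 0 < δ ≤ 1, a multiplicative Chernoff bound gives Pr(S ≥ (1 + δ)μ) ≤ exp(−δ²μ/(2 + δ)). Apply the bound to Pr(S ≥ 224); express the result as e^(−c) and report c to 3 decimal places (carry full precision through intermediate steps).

Write 224 = (1 + δ)μ, so δ = 224/135.63 − 1 = 0.651552…
Then the exponent is δ²μ/(2 + δ) = (224 − μ)² / (μ·(2 + δ)) = 21.714698.

21.715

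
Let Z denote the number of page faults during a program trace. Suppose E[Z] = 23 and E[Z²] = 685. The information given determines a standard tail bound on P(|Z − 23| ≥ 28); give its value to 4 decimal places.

The first two moments determine the variance, so Chebyshev's inequality is the sharpest standard bound available.
Var(Z) = E[Z²] − (E[Z])² = 685 − 529 = 156.
Chebyshev's inequality: P(|Z − μ| ≥ t) ≤ Var(Z)/t² = 156/784 = 0.1990.

0.1990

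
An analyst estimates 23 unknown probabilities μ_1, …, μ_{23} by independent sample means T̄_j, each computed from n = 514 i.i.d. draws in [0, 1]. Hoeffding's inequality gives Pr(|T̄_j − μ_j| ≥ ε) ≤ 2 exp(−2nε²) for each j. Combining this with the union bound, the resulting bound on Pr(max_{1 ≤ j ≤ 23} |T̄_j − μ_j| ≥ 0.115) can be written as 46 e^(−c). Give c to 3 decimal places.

Union bound over the 23 events: Pr(max_{1 ≤ j ≤ 23} |T̄_j − μ_j| ≥ 0.115) ≤ 23·2·exp(−2nε²) = 46 exp(−2·514·0.115²).
So c = 2·514·0.115² = 13.5953.

13.595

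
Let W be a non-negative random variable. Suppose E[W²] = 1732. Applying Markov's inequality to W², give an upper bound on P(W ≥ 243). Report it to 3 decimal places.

Since W ≥ 0, the event {W ≥ 243} is the same as {W² ≥ 59049}.
Markov's inequality applied to W² gives P(W² ≥ 59049) ≤ E[W²]/59049 = 1732/59049 = 0.0293.

0.029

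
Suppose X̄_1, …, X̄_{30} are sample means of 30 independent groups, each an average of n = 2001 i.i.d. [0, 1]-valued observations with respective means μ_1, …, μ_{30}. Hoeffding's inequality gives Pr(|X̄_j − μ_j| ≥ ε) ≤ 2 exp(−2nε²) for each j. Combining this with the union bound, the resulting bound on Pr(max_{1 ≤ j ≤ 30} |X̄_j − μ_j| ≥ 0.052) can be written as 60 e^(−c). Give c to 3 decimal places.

10.821

Union bound over the 30 events: Pr(max_{1 ≤ j ≤ 30} |X̄_j − μ_j| ≥ 0.052) ≤ 30·2·exp(−2nε²) = 60 exp(−2·2001·0.052²).
So c = 2·2001·0.052² = 10.8214.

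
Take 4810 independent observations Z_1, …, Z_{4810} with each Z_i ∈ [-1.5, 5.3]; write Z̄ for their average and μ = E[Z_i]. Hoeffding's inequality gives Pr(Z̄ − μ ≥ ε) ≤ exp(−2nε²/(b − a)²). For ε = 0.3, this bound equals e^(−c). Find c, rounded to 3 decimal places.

18.724

c = 2nε²/(b − a)² = 2·4810·0.3² / 6.8² = 18.7240.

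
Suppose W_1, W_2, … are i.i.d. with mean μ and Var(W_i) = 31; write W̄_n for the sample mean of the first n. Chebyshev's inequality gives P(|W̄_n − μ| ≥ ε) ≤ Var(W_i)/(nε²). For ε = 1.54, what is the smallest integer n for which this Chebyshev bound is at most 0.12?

109

Require 31/(n·1.54²) ≤ 0.12, i.e. n ≥ 31/(0.12·1.54²) = 108.928.
The smallest integer n is 109.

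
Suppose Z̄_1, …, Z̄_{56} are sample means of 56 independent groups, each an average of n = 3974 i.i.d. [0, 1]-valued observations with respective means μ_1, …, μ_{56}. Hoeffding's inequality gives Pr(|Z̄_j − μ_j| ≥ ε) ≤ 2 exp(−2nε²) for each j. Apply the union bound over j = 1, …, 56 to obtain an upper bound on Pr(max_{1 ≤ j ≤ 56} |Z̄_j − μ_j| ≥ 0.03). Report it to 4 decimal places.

Per-experiment Hoeffding bound: 2·exp(−2·3974·0.03²) = 2·exp(−7.15320) = 0.0015647.
Union bound over 56 events: 56·0.0015647 = 0.08762.

0.0876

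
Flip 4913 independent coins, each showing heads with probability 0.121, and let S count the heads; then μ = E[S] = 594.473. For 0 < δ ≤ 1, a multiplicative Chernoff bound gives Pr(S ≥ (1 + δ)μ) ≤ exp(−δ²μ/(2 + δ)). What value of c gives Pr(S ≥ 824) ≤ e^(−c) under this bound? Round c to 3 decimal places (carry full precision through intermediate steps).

37.140

Write 824 = (1 + δ)μ, so δ = 824/594.473 − 1 = 0.3861016…
Then the exponent is δ²μ/(2 + δ) = (824 − μ)² / (μ·(2 + δ)) = 37.140392.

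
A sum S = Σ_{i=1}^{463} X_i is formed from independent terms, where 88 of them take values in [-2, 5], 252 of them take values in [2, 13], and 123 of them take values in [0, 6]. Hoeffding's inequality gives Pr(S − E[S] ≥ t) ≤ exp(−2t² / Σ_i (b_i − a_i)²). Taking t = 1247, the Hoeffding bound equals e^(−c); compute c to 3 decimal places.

Σ(b_i − a_i)² = 88·7² + 252·11² + 123·6² = 39232.
c = 2t² / 39232 = 2·1247² / 39232 = 79.2725.

79.272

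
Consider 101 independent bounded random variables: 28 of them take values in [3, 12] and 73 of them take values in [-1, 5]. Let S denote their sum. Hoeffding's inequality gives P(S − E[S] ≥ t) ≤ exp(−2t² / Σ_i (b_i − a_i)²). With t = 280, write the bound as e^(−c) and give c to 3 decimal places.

32.026

Σ(b_i − a_i)² = 28·9² + 73·6² = 4896.
c = 2t² / 4896 = 2·280² / 4896 = 32.0261.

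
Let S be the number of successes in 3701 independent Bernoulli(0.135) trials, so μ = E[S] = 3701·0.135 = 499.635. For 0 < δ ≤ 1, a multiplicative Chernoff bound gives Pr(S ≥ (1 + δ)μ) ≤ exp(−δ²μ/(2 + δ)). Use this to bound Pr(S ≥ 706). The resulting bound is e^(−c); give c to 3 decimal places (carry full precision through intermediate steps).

35.323

Write 706 = (1 + δ)μ, so δ = 706/499.635 − 1 = 0.4130315…
Then the exponent is δ²μ/(2 + δ) = (706 − μ)² / (μ·(2 + δ)) = 35.322891.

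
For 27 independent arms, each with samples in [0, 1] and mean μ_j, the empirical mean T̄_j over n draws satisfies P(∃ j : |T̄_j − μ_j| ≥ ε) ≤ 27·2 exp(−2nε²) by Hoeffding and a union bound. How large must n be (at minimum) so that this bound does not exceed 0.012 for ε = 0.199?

107

Need 2·27·exp(−2nε²) ≤ 0.012, i.e. exp(−2nε²) ≤ 0.012/54.
So 2nε² ≥ ln(54/0.012) = 8.411833.
Hence n ≥ 8.411833/(2·0.199²) = 106.207.
The smallest integer n is 107.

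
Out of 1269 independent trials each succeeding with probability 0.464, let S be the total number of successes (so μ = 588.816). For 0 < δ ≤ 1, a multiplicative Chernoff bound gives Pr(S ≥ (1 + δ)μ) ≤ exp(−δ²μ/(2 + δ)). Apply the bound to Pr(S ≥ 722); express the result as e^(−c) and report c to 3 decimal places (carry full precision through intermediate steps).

13.532

Write 722 = (1 + δ)μ, so δ = 722/588.816 − 1 = 0.2261895…
Then the exponent is δ²μ/(2 + δ) = (722 − μ)² / (μ·(2 + δ)) = 13.532012.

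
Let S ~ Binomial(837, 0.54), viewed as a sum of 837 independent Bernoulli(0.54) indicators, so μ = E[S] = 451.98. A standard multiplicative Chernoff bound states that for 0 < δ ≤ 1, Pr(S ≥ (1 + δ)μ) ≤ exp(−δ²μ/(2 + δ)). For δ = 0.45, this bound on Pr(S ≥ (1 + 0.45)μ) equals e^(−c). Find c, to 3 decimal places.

c = δ²μ/(2 + δ) = 0.45²·451.98/(2 + 0.45) = 37.3575.

37.358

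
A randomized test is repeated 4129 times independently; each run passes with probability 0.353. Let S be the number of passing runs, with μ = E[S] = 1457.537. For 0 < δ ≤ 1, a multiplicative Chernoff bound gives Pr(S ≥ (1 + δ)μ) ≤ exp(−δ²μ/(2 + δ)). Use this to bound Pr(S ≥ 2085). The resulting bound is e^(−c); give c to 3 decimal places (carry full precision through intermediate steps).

111.138

Write 2085 = (1 + δ)μ, so δ = 2085/1457.537 − 1 = 0.4304954…
Then the exponent is δ²μ/(2 + δ) = (2085 − μ)² / (μ·(2 + δ)) = 111.137813.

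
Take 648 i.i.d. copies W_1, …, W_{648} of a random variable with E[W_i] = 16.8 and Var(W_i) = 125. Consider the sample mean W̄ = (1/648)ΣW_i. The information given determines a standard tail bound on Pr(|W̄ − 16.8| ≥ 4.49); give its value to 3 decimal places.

With mean and variance of each term known, Chebyshev's inequality bounds the deviation of the sum (or sample mean).
Var(W̄) = Var(W_i)/n = 125/648 = 0.1929.
Chebyshev: Pr(|W̄ − 16.8| ≥ 4.49) ≤ Var(W̄)/(4.49)² = 125/(648·4.49²) = 0.0096.

0.010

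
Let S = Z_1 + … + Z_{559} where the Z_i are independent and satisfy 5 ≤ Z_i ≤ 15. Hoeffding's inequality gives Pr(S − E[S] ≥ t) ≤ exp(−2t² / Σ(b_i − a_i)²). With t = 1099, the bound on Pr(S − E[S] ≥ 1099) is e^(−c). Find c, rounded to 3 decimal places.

Σ(b_i − a_i)² = 559·(10)² = 55900.
c = 2t²/55900 = 2·1099²/55900 = 43.2129.

43.213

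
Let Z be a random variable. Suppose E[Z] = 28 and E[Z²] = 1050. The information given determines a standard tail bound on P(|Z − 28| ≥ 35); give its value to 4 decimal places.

0.2171

The first two moments determine the variance, so Chebyshev's inequality is the sharpest standard bound available.
Var(Z) = E[Z²] − (E[Z])² = 1050 − 784 = 266.
Chebyshev's inequality: P(|Z − μ| ≥ t) ≤ Var(Z)/t² = 266/1225 = 0.2171.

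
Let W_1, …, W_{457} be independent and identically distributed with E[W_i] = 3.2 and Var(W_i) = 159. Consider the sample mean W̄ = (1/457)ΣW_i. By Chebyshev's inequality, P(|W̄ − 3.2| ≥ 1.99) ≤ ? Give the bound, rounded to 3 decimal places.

0.088

Var(W̄) = Var(W_i)/n = 159/457 = 0.34792.
Chebyshev: P(|W̄ − 3.2| ≥ 1.99) ≤ Var(W̄)/(1.99)² = 159/(457·1.99²) = 0.0879.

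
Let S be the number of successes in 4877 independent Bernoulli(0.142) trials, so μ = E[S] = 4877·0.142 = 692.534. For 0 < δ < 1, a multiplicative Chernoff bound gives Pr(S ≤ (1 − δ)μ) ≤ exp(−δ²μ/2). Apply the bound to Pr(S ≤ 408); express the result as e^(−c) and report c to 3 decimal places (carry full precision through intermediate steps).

58.452

Write 408 = (1 − δ)μ, so δ = 1 − 408/692.534 = 0.4108593…
Then the exponent is δ²μ/2 = (μ − 408)²/(2μ) = 58.451713.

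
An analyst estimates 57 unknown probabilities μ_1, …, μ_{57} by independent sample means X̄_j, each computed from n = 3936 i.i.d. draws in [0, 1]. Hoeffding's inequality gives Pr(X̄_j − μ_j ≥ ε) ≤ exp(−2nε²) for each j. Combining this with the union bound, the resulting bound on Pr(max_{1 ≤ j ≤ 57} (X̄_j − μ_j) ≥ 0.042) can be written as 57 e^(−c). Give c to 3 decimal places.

Union bound over the 57 events: Pr(max_{1 ≤ j ≤ 57} (X̄_j − μ_j) ≥ 0.042) ≤ 57·exp(−2nε²) = 57 exp(−2·3936·0.042²).
So c = 2·3936·0.042² = 13.8862.

13.886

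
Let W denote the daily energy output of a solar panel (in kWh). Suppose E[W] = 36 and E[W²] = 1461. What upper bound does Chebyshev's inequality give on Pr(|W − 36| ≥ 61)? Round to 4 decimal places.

0.0443

Var(W) = E[W²] − (E[W])² = 1461 − 1296 = 165.
Chebyshev's inequality: Pr(|W − μ| ≥ t) ≤ Var(W)/t² = 165/3721 = 0.0443.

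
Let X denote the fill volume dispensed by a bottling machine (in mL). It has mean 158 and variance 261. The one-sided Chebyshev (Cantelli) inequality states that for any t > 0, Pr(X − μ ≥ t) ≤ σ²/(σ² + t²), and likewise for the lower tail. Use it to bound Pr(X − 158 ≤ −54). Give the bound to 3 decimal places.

Here σ² = 261 and t = 54, so σ² + t² = 3177.
Cantelli's bound: 261/3177 = 0.0822.

0.082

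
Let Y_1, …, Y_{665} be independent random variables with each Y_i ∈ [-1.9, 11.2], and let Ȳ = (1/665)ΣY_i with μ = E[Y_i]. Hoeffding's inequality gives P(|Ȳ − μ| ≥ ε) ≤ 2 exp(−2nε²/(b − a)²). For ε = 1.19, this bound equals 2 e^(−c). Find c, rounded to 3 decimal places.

10.975

c = 2nε²/(b − a)² = 2·665·1.19² / 13.1² = 10.9750.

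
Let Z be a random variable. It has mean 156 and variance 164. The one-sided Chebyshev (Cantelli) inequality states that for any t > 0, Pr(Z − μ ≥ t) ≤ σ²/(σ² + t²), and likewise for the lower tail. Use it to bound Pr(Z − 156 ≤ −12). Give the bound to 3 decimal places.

0.532

Here σ² = 164 and t = 12, so σ² + t² = 308.
Cantelli's bound: 164/308 = 0.5325.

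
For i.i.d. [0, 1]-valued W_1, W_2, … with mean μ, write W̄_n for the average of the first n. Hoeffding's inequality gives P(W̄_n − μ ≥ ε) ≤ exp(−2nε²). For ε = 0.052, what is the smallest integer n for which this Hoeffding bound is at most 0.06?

Require exp(−2nε²) ≤ 0.06, i.e. 2nε² ≥ ln(1/0.06) = 2.813411.
So n ≥ 2.813411 / (2·0.052²) = 520.231.
The smallest integer n is 521.

521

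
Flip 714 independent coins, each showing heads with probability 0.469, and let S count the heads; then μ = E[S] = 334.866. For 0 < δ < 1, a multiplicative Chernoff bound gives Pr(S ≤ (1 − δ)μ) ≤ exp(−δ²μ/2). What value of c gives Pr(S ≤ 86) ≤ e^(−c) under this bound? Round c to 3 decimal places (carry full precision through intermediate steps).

92.476

Write 86 = (1 − δ)μ, so δ = 1 − 86/334.866 = 0.7431809…
Then the exponent is δ²μ/2 = (μ − 86)²/(2μ) = 92.476223.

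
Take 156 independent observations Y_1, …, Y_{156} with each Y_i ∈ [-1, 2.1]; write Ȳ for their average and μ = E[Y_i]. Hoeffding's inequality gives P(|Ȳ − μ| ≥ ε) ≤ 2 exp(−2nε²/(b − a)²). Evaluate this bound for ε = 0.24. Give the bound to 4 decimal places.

0.3082

Exponent: 2nε²/(b − a)² = 2·156·0.24² / 3.1² = 1.87005.
Bound = 2·exp(−1.87005) = 0.30823.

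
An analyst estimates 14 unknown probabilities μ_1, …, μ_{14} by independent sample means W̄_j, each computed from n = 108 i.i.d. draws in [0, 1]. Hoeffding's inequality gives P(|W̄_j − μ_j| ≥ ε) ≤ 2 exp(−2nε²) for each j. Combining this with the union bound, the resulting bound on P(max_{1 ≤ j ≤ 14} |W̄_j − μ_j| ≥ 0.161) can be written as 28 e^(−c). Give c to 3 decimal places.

Union bound over the 14 events: P(max_{1 ≤ j ≤ 14} |W̄_j − μ_j| ≥ 0.161) ≤ 14·2·exp(−2nε²) = 28 exp(−2·108·0.161²).
So c = 2·108·0.161² = 5.5989.

5.599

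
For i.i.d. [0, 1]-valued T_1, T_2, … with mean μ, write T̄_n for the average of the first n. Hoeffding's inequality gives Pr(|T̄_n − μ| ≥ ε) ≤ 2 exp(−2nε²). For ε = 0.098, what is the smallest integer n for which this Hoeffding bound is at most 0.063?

Require 2·exp(−2nε²) ≤ 0.063, i.e. 2nε² ≥ ln(2/0.063) = 3.457768.
So n ≥ 3.457768 / (2·0.098²) = 180.017.
The smallest integer n is 181.

181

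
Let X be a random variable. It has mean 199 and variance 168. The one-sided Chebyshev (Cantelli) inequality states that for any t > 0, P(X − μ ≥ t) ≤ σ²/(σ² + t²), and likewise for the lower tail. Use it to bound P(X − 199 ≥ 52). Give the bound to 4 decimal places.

Here σ² = 168 and t = 52, so σ² + t² = 2872.
Cantelli's bound: 168/2872 = 0.0585.

0.0585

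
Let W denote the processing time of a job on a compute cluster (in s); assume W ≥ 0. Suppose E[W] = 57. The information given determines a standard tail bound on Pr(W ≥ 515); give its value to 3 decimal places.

0.111

Only the mean of a non-negative variable is known, so Markov's inequality is the applicable tail bound.
Markov's inequality: for a non-negative random variable, Pr(W ≥ a) ≤ E[W]/a.
Here E[W] = 57 and a = 515, so the bound is 57/515 = 0.1107.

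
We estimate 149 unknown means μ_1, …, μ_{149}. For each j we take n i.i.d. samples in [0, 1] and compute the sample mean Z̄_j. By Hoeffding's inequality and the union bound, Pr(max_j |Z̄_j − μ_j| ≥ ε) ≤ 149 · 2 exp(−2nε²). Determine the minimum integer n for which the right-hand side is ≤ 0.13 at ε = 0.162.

Need 2·149·exp(−2nε²) ≤ 0.13, i.e. exp(−2nε²) ≤ 0.13/298.
So 2nε² ≥ ln(298/0.13) = 7.737314.
Hence n ≥ 7.737314/(2·0.162²) = 147.411.
The smallest integer n is 148.

148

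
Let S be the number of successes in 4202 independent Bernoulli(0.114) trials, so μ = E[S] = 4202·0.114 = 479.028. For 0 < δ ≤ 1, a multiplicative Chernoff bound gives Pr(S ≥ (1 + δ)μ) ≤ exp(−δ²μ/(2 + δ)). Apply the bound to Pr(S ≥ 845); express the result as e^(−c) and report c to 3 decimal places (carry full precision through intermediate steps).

Write 845 = (1 + δ)μ, so δ = 845/479.028 − 1 = 0.7639887…
Then the exponent is δ²μ/(2 + δ) = (845 − μ)² / (μ·(2 + δ)) = 101.157608.

101.158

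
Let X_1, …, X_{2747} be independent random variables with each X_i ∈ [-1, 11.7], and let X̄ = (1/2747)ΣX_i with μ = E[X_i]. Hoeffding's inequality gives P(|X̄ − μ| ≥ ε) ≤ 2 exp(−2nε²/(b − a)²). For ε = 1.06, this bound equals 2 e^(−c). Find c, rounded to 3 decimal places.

c = 2nε²/(b − a)² = 2·2747·1.06² / 12.7² = 38.2730.

38.273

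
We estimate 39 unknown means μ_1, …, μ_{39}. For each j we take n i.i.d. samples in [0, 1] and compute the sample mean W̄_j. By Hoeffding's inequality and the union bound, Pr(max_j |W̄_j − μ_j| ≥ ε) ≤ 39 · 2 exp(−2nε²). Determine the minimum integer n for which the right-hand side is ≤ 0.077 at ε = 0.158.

139

Need 2·39·exp(−2nε²) ≤ 0.077, i.e. exp(−2nε²) ≤ 0.077/78.
So 2nε² ≥ ln(78/0.077) = 6.920659.
Hence n ≥ 6.920659/(2·0.158²) = 138.613.
The smallest integer n is 139.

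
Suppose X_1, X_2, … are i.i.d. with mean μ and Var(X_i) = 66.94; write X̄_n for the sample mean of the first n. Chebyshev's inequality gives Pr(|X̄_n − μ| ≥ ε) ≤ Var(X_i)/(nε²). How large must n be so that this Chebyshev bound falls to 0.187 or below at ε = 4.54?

18

Require 66.94/(n·4.54²) ≤ 0.187, i.e. n ≥ 66.94/(0.187·4.54²) = 17.367.
The smallest integer n is 18.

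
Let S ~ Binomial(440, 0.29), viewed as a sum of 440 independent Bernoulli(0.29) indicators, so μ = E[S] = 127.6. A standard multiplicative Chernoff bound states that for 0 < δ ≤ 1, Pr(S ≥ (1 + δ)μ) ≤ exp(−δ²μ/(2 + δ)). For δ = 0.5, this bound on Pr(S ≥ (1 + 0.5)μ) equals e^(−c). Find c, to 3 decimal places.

c = δ²μ/(2 + δ) = 0.5²·127.6/(2 + 0.5) = 12.7600.

12.760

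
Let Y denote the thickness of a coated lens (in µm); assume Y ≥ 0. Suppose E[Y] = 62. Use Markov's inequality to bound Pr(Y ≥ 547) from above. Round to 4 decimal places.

0.1133

Markov's inequality: for a non-negative random variable, Pr(Y ≥ a) ≤ E[Y]/a.
Here E[Y] = 62 and a = 547, so the bound is 62/547 = 0.1133.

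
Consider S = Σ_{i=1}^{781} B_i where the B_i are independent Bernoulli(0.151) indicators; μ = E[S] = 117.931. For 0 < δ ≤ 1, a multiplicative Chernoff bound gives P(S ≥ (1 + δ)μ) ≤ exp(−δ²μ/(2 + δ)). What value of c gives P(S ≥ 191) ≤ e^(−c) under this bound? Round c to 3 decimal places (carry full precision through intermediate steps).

17.282

Write 191 = (1 + δ)μ, so δ = 191/117.931 − 1 = 0.6195911…
Then the exponent is δ²μ/(2 + δ) = (191 − μ)² / (μ·(2 + δ)) = 17.282431.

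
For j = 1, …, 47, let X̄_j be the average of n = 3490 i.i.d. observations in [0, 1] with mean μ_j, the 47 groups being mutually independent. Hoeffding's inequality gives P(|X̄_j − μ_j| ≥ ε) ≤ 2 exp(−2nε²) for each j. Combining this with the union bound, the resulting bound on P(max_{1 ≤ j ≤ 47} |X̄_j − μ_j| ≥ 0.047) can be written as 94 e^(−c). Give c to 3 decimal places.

15.419

Union bound over the 47 events: P(max_{1 ≤ j ≤ 47} |X̄_j − μ_j| ≥ 0.047) ≤ 47·2·exp(−2nε²) = 94 exp(−2·3490·0.047²).
So c = 2·3490·0.047² = 15.4188.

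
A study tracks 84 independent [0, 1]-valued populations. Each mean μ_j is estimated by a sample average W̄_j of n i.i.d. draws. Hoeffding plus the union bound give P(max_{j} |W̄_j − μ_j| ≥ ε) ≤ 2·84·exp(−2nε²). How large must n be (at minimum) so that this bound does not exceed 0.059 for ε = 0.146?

187

Need 2·84·exp(−2nε²) ≤ 0.059, i.e. exp(−2nε²) ≤ 0.059/168.
So 2nε² ≥ ln(168/0.059) = 7.954182.
Hence n ≥ 7.954182/(2·0.146²) = 186.578.
The smallest integer n is 187.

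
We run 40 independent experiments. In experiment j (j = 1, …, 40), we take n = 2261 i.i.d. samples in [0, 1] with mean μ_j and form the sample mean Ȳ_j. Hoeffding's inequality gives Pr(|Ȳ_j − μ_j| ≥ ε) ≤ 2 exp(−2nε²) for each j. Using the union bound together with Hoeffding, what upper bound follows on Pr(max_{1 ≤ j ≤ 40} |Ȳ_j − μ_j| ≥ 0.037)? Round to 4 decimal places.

0.1639

Per-experiment Hoeffding bound: 2·exp(−2·2261·0.037²) = 2·exp(−6.19062) = 0.0040971.
Union bound over 40 events: 40·0.0040971 = 0.16388.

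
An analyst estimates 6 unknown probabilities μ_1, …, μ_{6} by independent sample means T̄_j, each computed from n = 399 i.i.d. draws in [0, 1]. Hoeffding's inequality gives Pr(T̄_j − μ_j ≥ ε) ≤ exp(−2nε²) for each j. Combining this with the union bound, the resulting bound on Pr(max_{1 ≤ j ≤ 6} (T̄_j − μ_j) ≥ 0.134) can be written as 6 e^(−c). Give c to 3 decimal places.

14.329

Union bound over the 6 events: Pr(max_{1 ≤ j ≤ 6} (T̄_j − μ_j) ≥ 0.134) ≤ 6·exp(−2nε²) = 6 exp(−2·399·0.134²).
So c = 2·399·0.134² = 14.3289.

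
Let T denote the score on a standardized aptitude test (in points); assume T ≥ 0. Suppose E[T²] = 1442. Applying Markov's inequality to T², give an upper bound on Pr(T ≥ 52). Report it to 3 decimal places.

Since T ≥ 0, the event {T ≥ 52} is the same as {T² ≥ 2704}.
Markov's inequality applied to T² gives Pr(T² ≥ 2704) ≤ E[T²]/2704 = 1442/2704 = 0.5333.

0.533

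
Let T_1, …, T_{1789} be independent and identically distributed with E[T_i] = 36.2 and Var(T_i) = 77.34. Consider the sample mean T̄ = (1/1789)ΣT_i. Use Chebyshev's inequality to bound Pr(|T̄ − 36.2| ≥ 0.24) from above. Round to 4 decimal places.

0.7505

Var(T̄) = Var(T_i)/n = 77.34/1789 = 0.043231.
Chebyshev: Pr(|T̄ − 36.2| ≥ 0.24) ≤ Var(T̄)/(0.24)² = 77.34/(1789·0.24²) = 0.7505.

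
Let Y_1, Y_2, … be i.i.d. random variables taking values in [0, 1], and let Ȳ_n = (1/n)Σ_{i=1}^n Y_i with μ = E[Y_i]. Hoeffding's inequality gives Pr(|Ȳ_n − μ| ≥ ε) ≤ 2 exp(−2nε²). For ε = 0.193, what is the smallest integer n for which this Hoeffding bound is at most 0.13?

Require 2·exp(−2nε²) ≤ 0.13, i.e. 2nε² ≥ ln(2/0.13) = 2.733368.
So n ≥ 2.733368 / (2·0.193²) = 36.690.
The smallest integer n is 37.

37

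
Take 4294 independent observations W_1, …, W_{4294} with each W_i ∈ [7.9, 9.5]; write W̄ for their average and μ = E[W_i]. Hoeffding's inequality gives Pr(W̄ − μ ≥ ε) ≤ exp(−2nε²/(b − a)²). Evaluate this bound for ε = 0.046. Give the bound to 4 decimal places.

0.0008

Exponent: 2nε²/(b − a)² = 2·4294·0.046² / 1.6² = 7.09852.
Bound = exp(−7.09852) = 0.00083.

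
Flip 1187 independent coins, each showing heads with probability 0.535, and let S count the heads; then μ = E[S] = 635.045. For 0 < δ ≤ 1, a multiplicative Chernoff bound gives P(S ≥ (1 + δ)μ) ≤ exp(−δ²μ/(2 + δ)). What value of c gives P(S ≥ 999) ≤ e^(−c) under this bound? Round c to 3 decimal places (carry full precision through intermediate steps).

81.065

Write 999 = (1 + δ)μ, so δ = 999/635.045 − 1 = 0.5731169…
Then the exponent is δ²μ/(2 + δ) = (999 − μ)² / (μ·(2 + δ)) = 81.064623.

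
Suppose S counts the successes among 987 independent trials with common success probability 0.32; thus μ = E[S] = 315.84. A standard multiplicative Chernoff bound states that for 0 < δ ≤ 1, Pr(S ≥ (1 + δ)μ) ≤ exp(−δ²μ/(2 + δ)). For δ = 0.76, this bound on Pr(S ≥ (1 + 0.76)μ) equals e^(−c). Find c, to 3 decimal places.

c = δ²μ/(2 + δ) = 0.76²·315.84/(2 + 0.76) = 66.0975.

66.098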